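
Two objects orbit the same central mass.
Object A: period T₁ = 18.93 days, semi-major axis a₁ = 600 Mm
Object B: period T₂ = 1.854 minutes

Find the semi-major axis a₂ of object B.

Convert to SI: T₁ = 18.93 days = 1.63555e+06 s; a₁ = 600 Mm = 6e+08 m; T₂ = 1.854 minutes = 111.24 s.
Kepler's third law: (T₁/T₂)² = (a₁/a₂)³ ⇒ a₂ = a₁ · (T₂/T₁)^(2/3).
T₂/T₁ = 111.24 / 1.63555e+06 = 6.80137e-05.
a₂ = 6e+08 · (6.80137e-05)^(2/3) m ≈ 9.997e+05 m = 999.7 km.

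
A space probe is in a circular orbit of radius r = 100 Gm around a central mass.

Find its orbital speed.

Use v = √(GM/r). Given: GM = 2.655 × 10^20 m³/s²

Convert to SI: r = 100 Gm = 1e+11 m.
For a circular orbit, gravity supplies the centripetal force, so v = √(GM / r).
v = √(2.655e+20 / 1e+11) m/s ≈ 5.153e+04 m/s = 51.53 km/s.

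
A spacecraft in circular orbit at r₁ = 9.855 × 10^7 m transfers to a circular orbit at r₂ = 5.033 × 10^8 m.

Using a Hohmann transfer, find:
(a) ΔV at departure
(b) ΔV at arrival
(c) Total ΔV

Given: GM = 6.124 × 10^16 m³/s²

Transfer semi-major axis: a_t = (r₁ + r₂)/2 = (9.855e+07 + 5.033e+08)/2 = 3.00925e+08 m.
Circular speeds: v₁ = √(GM/r₁) = 24928.1 m/s, v₂ = √(GM/r₂) = 11030.7 m/s.
Transfer speeds (vis-viva v² = GM(2/r − 1/a_t)): v₁ᵗ = 32238.4 m/s, v₂ᵗ = 6312.53 m/s.
(a) ΔV₁ = |v₁ᵗ − v₁| ≈ 7310 m/s = 7.31 km/s.
(b) ΔV₂ = |v₂ − v₂ᵗ| ≈ 4718 m/s = 4.718 km/s.
(c) ΔV_total = ΔV₁ + ΔV₂ ≈ 1.203e+04 m/s = 12.03 km/s.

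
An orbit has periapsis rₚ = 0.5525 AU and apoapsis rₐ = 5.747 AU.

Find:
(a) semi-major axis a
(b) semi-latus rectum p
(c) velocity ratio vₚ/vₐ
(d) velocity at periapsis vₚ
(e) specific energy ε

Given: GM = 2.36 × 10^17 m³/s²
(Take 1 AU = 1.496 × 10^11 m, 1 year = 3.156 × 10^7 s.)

Convert to SI: rₚ = 0.5525 AU = 8.2654e+10 m; rₐ = 5.747 AU = 8.59751e+11 m.
(a) a = (rₚ + rₐ)/2 = (8.2654e+10 + 8.59751e+11)/2 ≈ 4.712e+11 m
(b) From a = (rₚ + rₐ)/2 = 4.71203e+11 m and e = (rₐ − rₚ)/(rₐ + rₚ) = 0.824589, p = a(1 − e²) = 4.71203e+11 · (1 − (0.824589)²) ≈ 1.508e+11 m
(c) Conservation of angular momentum (rₚvₚ = rₐvₐ) gives vₚ/vₐ = rₐ/rₚ = 8.59751e+11/8.2654e+10 ≈ 10.4
(d) With a = (rₚ + rₐ)/2 = 4.71203e+11 m, vₚ = √(GM (2/rₚ − 1/a)) = √(2.36e+17 · (2/8.2654e+10 − 1/4.71203e+11)) m/s ≈ 2282 m/s
(e) With a = (rₚ + rₐ)/2 = 4.71203e+11 m, ε = −GM/(2a) = −2.36e+17/(2 · 4.71203e+11) J/kg ≈ -2.504e+05 J/kg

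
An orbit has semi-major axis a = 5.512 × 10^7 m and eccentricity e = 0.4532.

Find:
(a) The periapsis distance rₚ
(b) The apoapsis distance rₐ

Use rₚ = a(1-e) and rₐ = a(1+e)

(a) rₚ = a(1 − e) = 5.512e+07 · (1 − 0.4532) = 5.512e+07 · 0.5468 ≈ 3.014e+07 m = 3.014 × 10^7 m.
(b) rₐ = a(1 + e) = 5.512e+07 · (1 + 0.4532) = 5.512e+07 · 1.4532 ≈ 8.01e+07 m = 8.01 × 10^7 m.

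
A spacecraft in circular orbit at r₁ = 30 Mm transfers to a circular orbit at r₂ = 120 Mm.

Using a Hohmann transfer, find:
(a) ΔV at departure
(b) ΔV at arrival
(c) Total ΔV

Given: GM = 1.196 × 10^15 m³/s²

Convert to SI: r₁ = 30 Mm = 3e+07 m; r₂ = 120 Mm = 1.2e+08 m.
Transfer semi-major axis: a_t = (r₁ + r₂)/2 = (3e+07 + 1.2e+08)/2 = 7.5e+07 m.
Circular speeds: v₁ = √(GM/r₁) = 6314.01 m/s, v₂ = √(GM/r₂) = 3157 m/s.
Transfer speeds (vis-viva v² = GM(2/r − 1/a_t)): v₁ᵗ = 7986.66 m/s, v₂ᵗ = 1996.66 m/s.
(a) ΔV₁ = |v₁ᵗ − v₁| ≈ 1673 m/s = 1.673 km/s.
(b) ΔV₂ = |v₂ − v₂ᵗ| ≈ 1160 m/s = 1.16 km/s.
(c) ΔV_total = ΔV₁ + ΔV₂ ≈ 2833 m/s = 2.833 km/s.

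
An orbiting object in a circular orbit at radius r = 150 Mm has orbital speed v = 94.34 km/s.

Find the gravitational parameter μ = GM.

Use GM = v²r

Convert to SI: r = 150 Mm = 1.5e+08 m; v = 94.34 km/s = 94340 m/s.
For a circular orbit v² = GM/r, so GM = v² · r.
GM = (94340)² · 1.5e+08 m³/s² ≈ 1.335e+18 m³/s² = 1.335 × 10^18 m³/s².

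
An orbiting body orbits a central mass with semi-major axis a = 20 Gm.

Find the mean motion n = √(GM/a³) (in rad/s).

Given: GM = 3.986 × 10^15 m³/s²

Convert to SI: a = 20 Gm = 2e+10 m.
n = √(GM / a³).
n = √(3.986e+15 / (2e+10)³) rad/s ≈ 2.232e-08 rad/s.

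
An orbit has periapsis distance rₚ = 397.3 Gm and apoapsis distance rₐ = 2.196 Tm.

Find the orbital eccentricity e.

Convert to SI: rₚ = 397.3 Gm = 3.973e+11 m; rₐ = 2.196 Tm = 2.196e+12 m.
e = (rₐ − rₚ) / (rₐ + rₚ).
e = (2.196e+12 − 3.973e+11) / (2.196e+12 + 3.973e+11) = 1.7987e+12 / 2.5933e+12 ≈ 0.6936.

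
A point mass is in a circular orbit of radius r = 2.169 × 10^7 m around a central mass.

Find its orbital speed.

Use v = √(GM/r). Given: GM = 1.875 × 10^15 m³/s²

For a circular orbit, gravity supplies the centripetal force, so v = √(GM / r).
v = √(1.875e+15 / 2.169e+07) m/s ≈ 9298 m/s = 9.298 km/s.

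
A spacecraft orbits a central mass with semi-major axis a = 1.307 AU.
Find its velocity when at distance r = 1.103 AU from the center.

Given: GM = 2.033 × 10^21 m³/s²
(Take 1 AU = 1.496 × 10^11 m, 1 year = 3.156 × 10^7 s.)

Convert to SI: a = 1.307 AU = 1.95527e+11 m; r = 1.103 AU = 1.65009e+11 m.
Vis-viva: v = √(GM · (2/r − 1/a)).
2/r − 1/a = 2/1.65009e+11 − 1/1.95527e+11 = 7.00619e-12 m⁻¹.
v = √(2.033e+21 · 7.00619e-12) m/s ≈ 1.193e+05 m/s = 25.18 AU/year.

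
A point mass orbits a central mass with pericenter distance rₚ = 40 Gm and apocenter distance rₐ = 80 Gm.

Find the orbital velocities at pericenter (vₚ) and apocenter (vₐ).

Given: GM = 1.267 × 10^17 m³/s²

Convert to SI: rₚ = 40 Gm = 4e+10 m; rₐ = 80 Gm = 8e+10 m.
Use the vis-viva equation v² = GM(2/r − 1/a) with a = (rₚ + rₐ)/2 = (4e+10 + 8e+10)/2 = 6e+10 m.
vₚ = √(GM · (2/rₚ − 1/a)) = √(1.267e+17 · (2/4e+10 − 1/6e+10)) m/s ≈ 2055 m/s = 2.055 km/s.
vₐ = √(GM · (2/rₐ − 1/a)) = √(1.267e+17 · (2/8e+10 − 1/6e+10)) m/s ≈ 1028 m/s = 1.028 km/s.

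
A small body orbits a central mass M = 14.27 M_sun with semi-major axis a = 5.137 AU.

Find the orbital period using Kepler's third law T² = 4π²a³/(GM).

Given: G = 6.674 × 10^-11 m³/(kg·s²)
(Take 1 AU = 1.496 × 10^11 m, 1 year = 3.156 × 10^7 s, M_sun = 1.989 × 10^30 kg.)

Convert to SI: a = 5.137 AU = 7.68495e+11 m; M = 14.27 M_sun = 2.8383e+31 kg.
GM = G · M = 6.674e-11 · 2.8383e+31 = 1.89428e+21 m³/s².
Kepler's third law: T = 2π √(a³ / GM).
Substituting a = 7.68495e+11 m and GM = 1.89428e+21 m³/s²:
T = 2π √((7.68495e+11)³ / 1.89428e+21) s
T ≈ 9.726e+07 s = 3.082 years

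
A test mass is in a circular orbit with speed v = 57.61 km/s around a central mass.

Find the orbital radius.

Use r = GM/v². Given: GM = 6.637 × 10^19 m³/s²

Convert to SI: v = 57.61 km/s = 57610 m/s.
For a circular orbit, v² = GM / r, so r = GM / v².
r = 6.637e+19 / (57610)² m ≈ 2e+10 m = 20 Gm.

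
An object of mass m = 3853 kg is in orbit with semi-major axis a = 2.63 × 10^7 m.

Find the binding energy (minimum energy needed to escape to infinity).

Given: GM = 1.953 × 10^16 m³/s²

Total orbital energy is E = −GMm/(2a); binding energy is E_bind = −E = GMm/(2a).
E_bind = 1.953e+16 · 3853 / (2 · 2.63e+07) J ≈ 1.431e+12 J = 1.431 TJ.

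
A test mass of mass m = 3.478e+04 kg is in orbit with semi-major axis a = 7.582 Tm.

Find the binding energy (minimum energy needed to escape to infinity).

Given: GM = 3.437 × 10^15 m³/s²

Convert to SI: a = 7.582 Tm = 7.582e+12 m.
Total orbital energy is E = −GMm/(2a); binding energy is E_bind = −E = GMm/(2a).
E_bind = 3.437e+15 · 3.478e+04 / (2 · 7.582e+12) J ≈ 7.883e+06 J = 7.883 MJ.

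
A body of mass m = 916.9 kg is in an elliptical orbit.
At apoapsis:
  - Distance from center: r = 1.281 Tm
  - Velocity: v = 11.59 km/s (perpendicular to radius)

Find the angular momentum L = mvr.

Convert to SI: r = 1.281 Tm = 1.281e+12 m; v = 11.59 km/s = 11590 m/s.
Since v is perpendicular to r, L = m · v · r.
L = 916.9 · 11590 · 1.281e+12 kg·m²/s ≈ 1.361e+19 kg·m²/s.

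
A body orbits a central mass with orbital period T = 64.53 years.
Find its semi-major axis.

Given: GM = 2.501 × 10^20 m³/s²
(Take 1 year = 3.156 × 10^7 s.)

Convert to SI: T = 64.53 years = 2.03657e+09 s.
Invert Kepler's third law: a = (GM · T² / (4π²))^(1/3).
Substituting T = 2.03657e+09 s and GM = 2.501e+20 m³/s²:
a = (2.501e+20 · (2.03657e+09)² / (4π²))^(1/3) m
a ≈ 2.973e+12 m = 2.973 Tm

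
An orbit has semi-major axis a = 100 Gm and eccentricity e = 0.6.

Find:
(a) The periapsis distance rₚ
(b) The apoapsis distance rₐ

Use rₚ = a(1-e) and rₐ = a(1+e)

Convert to SI: a = 100 Gm = 1e+11 m.
(a) rₚ = a(1 − e) = 1e+11 · (1 − 0.6) = 1e+11 · 0.4 ≈ 4e+10 m = 40 Gm.
(b) rₐ = a(1 + e) = 1e+11 · (1 + 0.6) = 1e+11 · 1.6 ≈ 1.6e+11 m = 160 Gm.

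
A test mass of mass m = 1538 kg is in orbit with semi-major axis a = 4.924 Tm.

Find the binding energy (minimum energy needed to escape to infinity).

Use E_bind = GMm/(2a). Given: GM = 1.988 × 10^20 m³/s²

Convert to SI: a = 4.924 Tm = 4.924e+12 m.
Total orbital energy is E = −GMm/(2a); binding energy is E_bind = −E = GMm/(2a).
E_bind = 1.988e+20 · 1538 / (2 · 4.924e+12) J ≈ 3.105e+10 J = 31.05 GJ.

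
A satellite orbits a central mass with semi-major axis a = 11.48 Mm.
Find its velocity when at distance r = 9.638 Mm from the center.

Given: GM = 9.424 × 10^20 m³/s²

Convert to SI: a = 11.48 Mm = 1.148e+07 m; r = 9.638 Mm = 9.638e+06 m.
Vis-viva: v = √(GM · (2/r − 1/a)).
2/r − 1/a = 2/9.638e+06 − 1/1.148e+07 = 1.20404e-07 m⁻¹.
v = √(9.424e+20 · 1.20404e-07) m/s ≈ 1.065e+07 m/s = 1.065e+04 km/s.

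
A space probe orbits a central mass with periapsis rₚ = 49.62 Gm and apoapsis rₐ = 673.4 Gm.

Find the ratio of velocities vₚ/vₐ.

Convert to SI: rₚ = 49.62 Gm = 4.962e+10 m; rₐ = 673.4 Gm = 6.734e+11 m.
Conservation of angular momentum gives rₚvₚ = rₐvₐ, so vₚ/vₐ = rₐ/rₚ.
vₚ/vₐ = 6.734e+11 / 4.962e+10 ≈ 13.57.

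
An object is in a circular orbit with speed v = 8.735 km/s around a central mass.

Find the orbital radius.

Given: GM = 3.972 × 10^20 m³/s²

Convert to SI: v = 8.735 km/s = 8735 m/s.
For a circular orbit, v² = GM / r, so r = GM / v².
r = 3.972e+20 / (8735)² m ≈ 5.206e+12 m = 5.206 Tm.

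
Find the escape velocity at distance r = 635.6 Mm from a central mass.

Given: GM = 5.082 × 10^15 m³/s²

Convert to SI: r = 635.6 Mm = 6.356e+08 m.
Escape velocity comes from setting total energy to zero: ½v² − GM/r = 0 ⇒ v_esc = √(2GM / r).
v_esc = √(2 · 5.082e+15 / 6.356e+08) m/s ≈ 3999 m/s = 3.999 km/s.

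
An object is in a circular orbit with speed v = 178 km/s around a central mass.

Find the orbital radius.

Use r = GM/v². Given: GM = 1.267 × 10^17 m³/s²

Convert to SI: v = 178 km/s = 178000 m/s.
For a circular orbit, v² = GM / r, so r = GM / v².
r = 1.267e+17 / (178000)² m ≈ 3.999e+06 m = 3.999 Mm.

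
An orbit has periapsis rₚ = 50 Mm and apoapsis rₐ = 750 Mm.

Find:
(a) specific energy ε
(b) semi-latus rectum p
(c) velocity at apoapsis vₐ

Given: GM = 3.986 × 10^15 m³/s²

Convert to SI: rₚ = 50 Mm = 5e+07 m; rₐ = 750 Mm = 7.5e+08 m.
(a) With a = (rₚ + rₐ)/2 = 4e+08 m, ε = −GM/(2a) = −3.986e+15/(2 · 4e+08) J/kg ≈ -4.982e+06 J/kg
(b) From a = (rₚ + rₐ)/2 = 4e+08 m and e = (rₐ − rₚ)/(rₐ + rₚ) = 0.875, p = a(1 − e²) = 4e+08 · (1 − (0.875)²) ≈ 9.375e+07 m
(c) With a = (rₚ + rₐ)/2 = 4e+08 m, vₐ = √(GM (2/rₐ − 1/a)) = √(3.986e+15 · (2/7.5e+08 − 1/4e+08)) m/s ≈ 815.1 m/s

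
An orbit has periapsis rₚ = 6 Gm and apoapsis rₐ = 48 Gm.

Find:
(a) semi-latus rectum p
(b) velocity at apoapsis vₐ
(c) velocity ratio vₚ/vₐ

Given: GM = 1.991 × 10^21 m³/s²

Convert to SI: rₚ = 6 Gm = 6e+09 m; rₐ = 48 Gm = 4.8e+10 m.
(a) From a = (rₚ + rₐ)/2 = 2.7e+10 m and e = (rₐ − rₚ)/(rₐ + rₚ) = 0.777778, p = a(1 − e²) = 2.7e+10 · (1 − (0.777778)²) ≈ 1.067e+10 m
(b) With a = (rₚ + rₐ)/2 = 2.7e+10 m, vₐ = √(GM (2/rₐ − 1/a)) = √(1.991e+21 · (2/4.8e+10 − 1/2.7e+10)) m/s ≈ 9.601e+04 m/s
(c) Conservation of angular momentum (rₚvₚ = rₐvₐ) gives vₚ/vₐ = rₐ/rₚ = 4.8e+10/6e+09 ≈ 8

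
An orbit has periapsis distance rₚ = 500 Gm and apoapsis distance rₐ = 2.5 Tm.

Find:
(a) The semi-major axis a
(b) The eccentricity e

Convert to SI: rₚ = 500 Gm = 5e+11 m; rₐ = 2.5 Tm = 2.5e+12 m.
(a) a = (rₚ + rₐ) / 2 = (5e+11 + 2.5e+12) / 2 ≈ 1.5e+12 m = 1.5 Tm.
(b) e = (rₐ − rₚ) / (rₐ + rₚ) = (2.5e+12 − 5e+11) / (2.5e+12 + 5e+11) ≈ 0.6667.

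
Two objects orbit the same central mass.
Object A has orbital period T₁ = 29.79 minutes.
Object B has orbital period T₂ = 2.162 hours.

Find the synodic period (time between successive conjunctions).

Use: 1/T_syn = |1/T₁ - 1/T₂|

Convert to SI: T₁ = 29.79 minutes = 1787.4 s; T₂ = 2.162 hours = 7783.2 s.
T_syn = |T₁ · T₂ / (T₁ − T₂)|.
T_syn = |1787.4 · 7783.2 / (1787.4 − 7783.2)| s ≈ 2320 s = 38.67 minutes.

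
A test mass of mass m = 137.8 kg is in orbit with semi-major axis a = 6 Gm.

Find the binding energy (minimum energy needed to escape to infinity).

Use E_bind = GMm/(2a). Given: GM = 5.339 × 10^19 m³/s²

Convert to SI: a = 6 Gm = 6e+09 m.
Total orbital energy is E = −GMm/(2a); binding energy is E_bind = −E = GMm/(2a).
E_bind = 5.339e+19 · 137.8 / (2 · 6e+09) J ≈ 6.131e+11 J = 613.1 GJ.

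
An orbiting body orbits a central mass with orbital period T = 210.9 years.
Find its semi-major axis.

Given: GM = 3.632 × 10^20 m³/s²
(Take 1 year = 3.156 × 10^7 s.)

Convert to SI: T = 210.9 years = 6.656e+09 s.
Invert Kepler's third law: a = (GM · T² / (4π²))^(1/3).
Substituting T = 6.656e+09 s and GM = 3.632e+20 m³/s²:
a = (3.632e+20 · (6.656e+09)² / (4π²))^(1/3) m
a ≈ 7.414e+12 m = 7.414 Tm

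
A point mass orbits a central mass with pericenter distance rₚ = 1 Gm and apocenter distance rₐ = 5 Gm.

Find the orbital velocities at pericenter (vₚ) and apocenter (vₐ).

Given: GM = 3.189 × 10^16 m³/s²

Convert to SI: rₚ = 1 Gm = 1e+09 m; rₐ = 5 Gm = 5e+09 m.
Use the vis-viva equation v² = GM(2/r − 1/a) with a = (rₚ + rₐ)/2 = (1e+09 + 5e+09)/2 = 3e+09 m.
vₚ = √(GM · (2/rₚ − 1/a)) = √(3.189e+16 · (2/1e+09 − 1/3e+09)) m/s ≈ 7290 m/s = 7.29 km/s.
vₐ = √(GM · (2/rₐ − 1/a)) = √(3.189e+16 · (2/5e+09 − 1/3e+09)) m/s ≈ 1458 m/s = 1.458 km/s.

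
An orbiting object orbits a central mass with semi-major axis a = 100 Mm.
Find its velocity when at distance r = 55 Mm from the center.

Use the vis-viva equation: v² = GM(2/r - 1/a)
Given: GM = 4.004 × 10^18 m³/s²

Convert to SI: a = 100 Mm = 1e+08 m; r = 55 Mm = 5.5e+07 m.
Vis-viva: v = √(GM · (2/r − 1/a)).
2/r − 1/a = 2/5.5e+07 − 1/1e+08 = 2.63636e-08 m⁻¹.
v = √(4.004e+18 · 2.63636e-08) m/s ≈ 3.249e+05 m/s = 324.9 km/s.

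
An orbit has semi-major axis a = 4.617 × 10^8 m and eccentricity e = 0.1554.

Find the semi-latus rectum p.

p = a (1 − e²).
p = 4.617e+08 · (1 − (0.1554)²) = 4.617e+08 · 0.975851 ≈ 4.506e+08 m = 4.506 × 10^8 m.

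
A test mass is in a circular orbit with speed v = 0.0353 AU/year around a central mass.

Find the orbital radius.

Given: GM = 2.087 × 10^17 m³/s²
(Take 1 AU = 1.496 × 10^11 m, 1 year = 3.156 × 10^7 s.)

Convert to SI: v = 0.0353 AU/year = 167.328 m/s.
For a circular orbit, v² = GM / r, so r = GM / v².
r = 2.087e+17 / (167.328)² m ≈ 7.454e+12 m = 49.83 AU.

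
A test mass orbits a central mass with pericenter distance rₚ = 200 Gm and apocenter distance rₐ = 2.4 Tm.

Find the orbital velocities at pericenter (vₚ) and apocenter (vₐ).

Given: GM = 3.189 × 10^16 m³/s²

Convert to SI: rₚ = 200 Gm = 2e+11 m; rₐ = 2.4 Tm = 2.4e+12 m.
Use the vis-viva equation v² = GM(2/r − 1/a) with a = (rₚ + rₐ)/2 = (2e+11 + 2.4e+12)/2 = 1.3e+12 m.
vₚ = √(GM · (2/rₚ − 1/a)) = √(3.189e+16 · (2/2e+11 − 1/1.3e+12)) m/s ≈ 542.6 m/s = 542.6 m/s.
vₐ = √(GM · (2/rₐ − 1/a)) = √(3.189e+16 · (2/2.4e+12 − 1/1.3e+12)) m/s ≈ 45.21 m/s = 45.21 m/s.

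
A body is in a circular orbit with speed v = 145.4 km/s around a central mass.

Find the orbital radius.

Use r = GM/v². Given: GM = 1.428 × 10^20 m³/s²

Convert to SI: v = 145.4 km/s = 145400 m/s.
For a circular orbit, v² = GM / r, so r = GM / v².
r = 1.428e+20 / (145400)² m ≈ 6.755e+09 m = 6.755 Gm.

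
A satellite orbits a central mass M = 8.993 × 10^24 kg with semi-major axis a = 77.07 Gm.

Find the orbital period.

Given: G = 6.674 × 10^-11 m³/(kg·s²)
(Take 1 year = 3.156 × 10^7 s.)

Convert to SI: a = 77.07 Gm = 7.707e+10 m.
GM = G · M = 6.674e-11 · 8.993e+24 = 6.00193e+14 m³/s².
Kepler's third law: T = 2π √(a³ / GM).
Substituting a = 7.707e+10 m and GM = 6.00193e+14 m³/s²:
T = 2π √((7.707e+10)³ / 6.00193e+14) s
T ≈ 5.487e+09 s = 173.9 years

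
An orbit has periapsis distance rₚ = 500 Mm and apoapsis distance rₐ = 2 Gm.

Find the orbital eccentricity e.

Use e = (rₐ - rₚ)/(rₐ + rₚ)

Convert to SI: rₚ = 500 Mm = 5e+08 m; rₐ = 2 Gm = 2e+09 m.
e = (rₐ − rₚ) / (rₐ + rₚ).
e = (2e+09 − 5e+08) / (2e+09 + 5e+08) = 1.5e+09 / 2.5e+09 ≈ 0.6.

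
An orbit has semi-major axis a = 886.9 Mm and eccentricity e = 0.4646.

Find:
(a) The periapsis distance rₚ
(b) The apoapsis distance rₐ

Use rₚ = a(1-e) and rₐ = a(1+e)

Convert to SI: a = 886.9 Mm = 8.869e+08 m.
(a) rₚ = a(1 − e) = 8.869e+08 · (1 − 0.4646) = 8.869e+08 · 0.5354 ≈ 4.748e+08 m = 474.8 Mm.
(b) rₐ = a(1 + e) = 8.869e+08 · (1 + 0.4646) = 8.869e+08 · 1.4646 ≈ 1.299e+09 m = 1.299 Gm.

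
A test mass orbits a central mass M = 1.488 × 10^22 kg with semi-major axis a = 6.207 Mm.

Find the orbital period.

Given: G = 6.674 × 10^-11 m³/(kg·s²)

Convert to SI: a = 6.207 Mm = 6.207e+06 m.
GM = G · M = 6.674e-11 · 1.488e+22 = 9.93091e+11 m³/s².
Kepler's third law: T = 2π √(a³ / GM).
Substituting a = 6.207e+06 m and GM = 9.93091e+11 m³/s²:
T = 2π √((6.207e+06)³ / 9.93091e+11) s
T ≈ 9.75e+04 s = 1.128 days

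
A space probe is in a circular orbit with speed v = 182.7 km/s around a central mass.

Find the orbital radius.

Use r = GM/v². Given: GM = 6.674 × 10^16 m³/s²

Convert to SI: v = 182.7 km/s = 182700 m/s.
For a circular orbit, v² = GM / r, so r = GM / v².
r = 6.674e+16 / (182700)² m ≈ 1.999e+06 m = 1.999 Mm.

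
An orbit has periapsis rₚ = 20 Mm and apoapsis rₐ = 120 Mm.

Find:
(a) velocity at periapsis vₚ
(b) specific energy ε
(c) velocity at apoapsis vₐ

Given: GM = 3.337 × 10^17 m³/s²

Convert to SI: rₚ = 20 Mm = 2e+07 m; rₐ = 120 Mm = 1.2e+08 m.
(a) With a = (rₚ + rₐ)/2 = 7e+07 m, vₚ = √(GM (2/rₚ − 1/a)) = √(3.337e+17 · (2/2e+07 − 1/7e+07)) m/s ≈ 1.691e+05 m/s
(b) With a = (rₚ + rₐ)/2 = 7e+07 m, ε = −GM/(2a) = −3.337e+17/(2 · 7e+07) J/kg ≈ -2.384e+09 J/kg
(c) With a = (rₚ + rₐ)/2 = 7e+07 m, vₐ = √(GM (2/rₐ − 1/a)) = √(3.337e+17 · (2/1.2e+08 − 1/7e+07)) m/s ≈ 2.819e+04 m/s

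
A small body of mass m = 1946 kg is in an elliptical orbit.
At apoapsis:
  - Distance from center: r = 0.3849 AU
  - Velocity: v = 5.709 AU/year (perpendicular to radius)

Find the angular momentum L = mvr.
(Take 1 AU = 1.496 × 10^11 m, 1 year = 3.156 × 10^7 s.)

Convert to SI: r = 0.3849 AU = 5.7581e+10 m; v = 5.709 AU/year = 27061.7 m/s.
Since v is perpendicular to r, L = m · v · r.
L = 1946 · 27061.7 · 5.7581e+10 kg·m²/s ≈ 3.032e+18 kg·m²/s.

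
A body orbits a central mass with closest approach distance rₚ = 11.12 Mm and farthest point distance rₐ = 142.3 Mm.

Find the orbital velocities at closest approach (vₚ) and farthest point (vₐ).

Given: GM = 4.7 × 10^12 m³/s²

Convert to SI: rₚ = 11.12 Mm = 1.112e+07 m; rₐ = 142.3 Mm = 1.423e+08 m.
Use the vis-viva equation v² = GM(2/r − 1/a) with a = (rₚ + rₐ)/2 = (1.112e+07 + 1.423e+08)/2 = 7.671e+07 m.
vₚ = √(GM · (2/rₚ − 1/a)) = √(4.7e+12 · (2/1.112e+07 − 1/7.671e+07)) m/s ≈ 885.5 m/s = 885.5 m/s.
vₐ = √(GM · (2/rₐ − 1/a)) = √(4.7e+12 · (2/1.423e+08 − 1/7.671e+07)) m/s ≈ 69.19 m/s = 69.19 m/s.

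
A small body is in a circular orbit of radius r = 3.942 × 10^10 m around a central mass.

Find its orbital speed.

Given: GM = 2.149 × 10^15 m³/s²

For a circular orbit, gravity supplies the centripetal force, so v = √(GM / r).
v = √(2.149e+15 / 3.942e+10) m/s ≈ 233.5 m/s = 233.5 m/s.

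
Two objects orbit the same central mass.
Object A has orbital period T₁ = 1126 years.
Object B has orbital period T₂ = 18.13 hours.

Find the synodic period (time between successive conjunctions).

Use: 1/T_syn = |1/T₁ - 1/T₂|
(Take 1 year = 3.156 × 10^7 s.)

Convert to SI: T₁ = 1126 years = 3.55366e+10 s; T₂ = 18.13 hours = 65268 s.
T_syn = |T₁ · T₂ / (T₁ − T₂)|.
T_syn = |3.55366e+10 · 65268 / (3.55366e+10 − 65268)| s ≈ 6.527e+04 s = 18.13 hours.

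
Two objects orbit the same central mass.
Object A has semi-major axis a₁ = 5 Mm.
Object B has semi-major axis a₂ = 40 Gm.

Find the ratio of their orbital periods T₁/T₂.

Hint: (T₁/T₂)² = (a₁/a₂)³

Convert to SI: a₁ = 5 Mm = 5e+06 m; a₂ = 40 Gm = 4e+10 m.
From Kepler's third law, (T₁/T₂)² = (a₁/a₂)³, so T₁/T₂ = (a₁/a₂)^(3/2).
a₁/a₂ = 5e+06 / 4e+10 = 0.000125.
T₁/T₂ = (0.000125)^(3/2) ≈ 1.398e-06.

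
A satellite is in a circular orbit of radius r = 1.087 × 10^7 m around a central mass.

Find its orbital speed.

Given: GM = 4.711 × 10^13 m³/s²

For a circular orbit, gravity supplies the centripetal force, so v = √(GM / r).
v = √(4.711e+13 / 1.087e+07) m/s ≈ 2082 m/s = 2.082 km/s.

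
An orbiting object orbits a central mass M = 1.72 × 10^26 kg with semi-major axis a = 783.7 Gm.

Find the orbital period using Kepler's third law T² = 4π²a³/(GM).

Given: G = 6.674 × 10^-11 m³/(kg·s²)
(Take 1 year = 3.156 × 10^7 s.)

Convert to SI: a = 783.7 Gm = 7.837e+11 m.
GM = G · M = 6.674e-11 · 1.72e+26 = 1.14793e+16 m³/s².
Kepler's third law: T = 2π √(a³ / GM).
Substituting a = 7.837e+11 m and GM = 1.14793e+16 m³/s²:
T = 2π √((7.837e+11)³ / 1.14793e+16) s
T ≈ 4.069e+10 s = 1289 years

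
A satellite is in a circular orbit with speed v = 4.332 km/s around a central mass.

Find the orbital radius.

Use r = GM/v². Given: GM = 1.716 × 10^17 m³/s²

Convert to SI: v = 4.332 km/s = 4332 m/s.
For a circular orbit, v² = GM / r, so r = GM / v².
r = 1.716e+17 / (4332)² m ≈ 9.144e+09 m = 9.144 Gm.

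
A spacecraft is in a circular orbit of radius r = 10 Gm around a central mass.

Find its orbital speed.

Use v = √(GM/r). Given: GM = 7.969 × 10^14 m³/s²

Convert to SI: r = 10 Gm = 1e+10 m.
For a circular orbit, gravity supplies the centripetal force, so v = √(GM / r).
v = √(7.969e+14 / 1e+10) m/s ≈ 282.3 m/s = 282.3 m/s.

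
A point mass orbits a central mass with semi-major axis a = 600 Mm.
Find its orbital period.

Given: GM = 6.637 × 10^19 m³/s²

Convert to SI: a = 600 Mm = 6e+08 m.
Kepler's third law: T = 2π √(a³ / GM).
Substituting a = 6e+08 m and GM = 6.637e+19 m³/s²:
T = 2π √((6e+08)³ / 6.637e+19) s
T ≈ 1.133e+04 s = 3.149 hours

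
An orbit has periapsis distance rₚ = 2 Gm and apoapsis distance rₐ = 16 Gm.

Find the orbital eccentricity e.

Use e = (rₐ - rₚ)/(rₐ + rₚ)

Convert to SI: rₚ = 2 Gm = 2e+09 m; rₐ = 16 Gm = 1.6e+10 m.
e = (rₐ − rₚ) / (rₐ + rₚ).
e = (1.6e+10 − 2e+09) / (1.6e+10 + 2e+09) = 1.4e+10 / 1.8e+10 ≈ 0.7778.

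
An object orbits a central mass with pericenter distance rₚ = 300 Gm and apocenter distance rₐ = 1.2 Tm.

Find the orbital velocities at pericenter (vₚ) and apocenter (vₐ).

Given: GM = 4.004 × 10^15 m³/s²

Convert to SI: rₚ = 300 Gm = 3e+11 m; rₐ = 1.2 Tm = 1.2e+12 m.
Use the vis-viva equation v² = GM(2/r − 1/a) with a = (rₚ + rₐ)/2 = (3e+11 + 1.2e+12)/2 = 7.5e+11 m.
vₚ = √(GM · (2/rₚ − 1/a)) = √(4.004e+15 · (2/3e+11 − 1/7.5e+11)) m/s ≈ 146.1 m/s = 146.1 m/s.
vₐ = √(GM · (2/rₐ − 1/a)) = √(4.004e+15 · (2/1.2e+12 − 1/7.5e+11)) m/s ≈ 36.53 m/s = 36.53 m/s.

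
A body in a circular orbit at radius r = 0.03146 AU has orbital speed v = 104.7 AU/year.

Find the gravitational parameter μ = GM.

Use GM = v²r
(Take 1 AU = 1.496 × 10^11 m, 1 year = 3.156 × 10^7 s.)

Convert to SI: r = 0.03146 AU = 4.70642e+09 m; v = 104.7 AU/year = 496297 m/s.
For a circular orbit v² = GM/r, so GM = v² · r.
GM = (496297)² · 4.70642e+09 m³/s² ≈ 1.159e+21 m³/s² = 1.159 × 10^21 m³/s².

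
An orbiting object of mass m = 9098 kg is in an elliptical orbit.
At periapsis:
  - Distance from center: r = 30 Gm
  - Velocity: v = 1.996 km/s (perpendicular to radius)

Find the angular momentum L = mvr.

Convert to SI: r = 30 Gm = 3e+10 m; v = 1.996 km/s = 1996 m/s.
Since v is perpendicular to r, L = m · v · r.
L = 9098 · 1996 · 3e+10 kg·m²/s ≈ 5.448e+17 kg·m²/s.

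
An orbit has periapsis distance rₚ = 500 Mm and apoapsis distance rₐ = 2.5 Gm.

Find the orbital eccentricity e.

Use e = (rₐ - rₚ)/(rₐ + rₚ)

Convert to SI: rₚ = 500 Mm = 5e+08 m; rₐ = 2.5 Gm = 2.5e+09 m.
e = (rₐ − rₚ) / (rₐ + rₚ).
e = (2.5e+09 − 5e+08) / (2.5e+09 + 5e+08) = 2e+09 / 3e+09 ≈ 0.6667.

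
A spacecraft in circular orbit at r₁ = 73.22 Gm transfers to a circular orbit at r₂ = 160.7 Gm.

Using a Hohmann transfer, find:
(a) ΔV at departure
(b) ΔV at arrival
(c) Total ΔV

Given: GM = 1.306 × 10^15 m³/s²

Convert to SI: r₁ = 73.22 Gm = 7.322e+10 m; r₂ = 160.7 Gm = 1.607e+11 m.
Transfer semi-major axis: a_t = (r₁ + r₂)/2 = (7.322e+10 + 1.607e+11)/2 = 1.1696e+11 m.
Circular speeds: v₁ = √(GM/r₁) = 133.554 m/s, v₂ = √(GM/r₂) = 90.1496 m/s.
Transfer speeds (vis-viva v² = GM(2/r − 1/a_t)): v₁ᵗ = 156.547 m/s, v₂ᵗ = 71.328 m/s.
(a) ΔV₁ = |v₁ᵗ − v₁| ≈ 22.99 m/s = 22.99 m/s.
(b) ΔV₂ = |v₂ − v₂ᵗ| ≈ 18.82 m/s = 18.82 m/s.
(c) ΔV_total = ΔV₁ + ΔV₂ ≈ 41.82 m/s = 41.82 m/s.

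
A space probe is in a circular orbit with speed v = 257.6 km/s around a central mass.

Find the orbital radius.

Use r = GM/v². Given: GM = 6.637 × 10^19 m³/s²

Convert to SI: v = 257.6 km/s = 257600 m/s.
For a circular orbit, v² = GM / r, so r = GM / v².
r = 6.637e+19 / (257600)² m ≈ 1e+09 m = 1 Gm.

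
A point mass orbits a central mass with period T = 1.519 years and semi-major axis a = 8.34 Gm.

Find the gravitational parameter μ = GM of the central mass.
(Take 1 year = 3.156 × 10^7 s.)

Convert to SI: T = 1.519 years = 4.79396e+07 s; a = 8.34 Gm = 8.34e+09 m.
GM = 4π² · a³ / T².
GM = 4π² · (8.34e+09)³ / (4.79396e+07)² m³/s² ≈ 9.965e+15 m³/s² = 9.965 × 10^15 m³/s².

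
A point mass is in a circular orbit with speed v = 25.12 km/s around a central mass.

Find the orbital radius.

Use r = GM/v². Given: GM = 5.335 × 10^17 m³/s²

Convert to SI: v = 25.12 km/s = 25120 m/s.
For a circular orbit, v² = GM / r, so r = GM / v².
r = 5.335e+17 / (25120)² m ≈ 8.455e+08 m = 845.5 Mm.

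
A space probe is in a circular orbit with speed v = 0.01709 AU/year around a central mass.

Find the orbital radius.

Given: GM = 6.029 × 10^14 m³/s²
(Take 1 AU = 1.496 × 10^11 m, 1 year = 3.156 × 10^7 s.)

Convert to SI: v = 0.01709 AU/year = 81.0096 m/s.
For a circular orbit, v² = GM / r, so r = GM / v².
r = 6.029e+14 / (81.0096)² m ≈ 9.187e+10 m = 0.6141 AU.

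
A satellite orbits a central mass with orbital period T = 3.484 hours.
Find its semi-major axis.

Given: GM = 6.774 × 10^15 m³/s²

Convert to SI: T = 3.484 hours = 12542.4 s.
Invert Kepler's third law: a = (GM · T² / (4π²))^(1/3).
Substituting T = 12542.4 s and GM = 6.774e+15 m³/s²:
a = (6.774e+15 · (12542.4)² / (4π²))^(1/3) m
a ≈ 3e+07 m = 30 Mm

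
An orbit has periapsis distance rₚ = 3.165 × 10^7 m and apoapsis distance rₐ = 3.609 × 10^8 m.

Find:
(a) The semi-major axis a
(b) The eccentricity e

(a) a = (rₚ + rₐ) / 2 = (3.165e+07 + 3.609e+08) / 2 ≈ 1.963e+08 m = 1.963 × 10^8 m.
(b) e = (rₐ − rₚ) / (rₐ + rₚ) = (3.609e+08 − 3.165e+07) / (3.609e+08 + 3.165e+07) ≈ 0.8387.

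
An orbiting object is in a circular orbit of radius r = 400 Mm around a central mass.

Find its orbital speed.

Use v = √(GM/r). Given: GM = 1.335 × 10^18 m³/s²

Convert to SI: r = 400 Mm = 4e+08 m.
For a circular orbit, gravity supplies the centripetal force, so v = √(GM / r).
v = √(1.335e+18 / 4e+08) m/s ≈ 5.777e+04 m/s = 57.77 km/s.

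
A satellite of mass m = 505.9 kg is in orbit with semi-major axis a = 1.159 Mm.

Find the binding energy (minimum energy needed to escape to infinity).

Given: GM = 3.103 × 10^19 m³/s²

Convert to SI: a = 1.159 Mm = 1.159e+06 m.
Total orbital energy is E = −GMm/(2a); binding energy is E_bind = −E = GMm/(2a).
E_bind = 3.103e+19 · 505.9 / (2 · 1.159e+06) J ≈ 6.772e+15 J = 6.772 PJ.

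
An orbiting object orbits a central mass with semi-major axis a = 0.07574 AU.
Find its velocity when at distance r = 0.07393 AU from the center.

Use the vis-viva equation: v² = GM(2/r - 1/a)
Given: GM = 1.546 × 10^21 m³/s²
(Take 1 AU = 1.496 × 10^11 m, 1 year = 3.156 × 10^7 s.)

Convert to SI: a = 0.07574 AU = 1.13307e+10 m; r = 0.07393 AU = 1.10599e+10 m.
Vis-viva: v = √(GM · (2/r − 1/a)).
2/r − 1/a = 2/1.10599e+10 − 1/1.13307e+10 = 9.25772e-11 m⁻¹.
v = √(1.546e+21 · 9.25772e-11) m/s ≈ 3.783e+05 m/s = 79.81 AU/year.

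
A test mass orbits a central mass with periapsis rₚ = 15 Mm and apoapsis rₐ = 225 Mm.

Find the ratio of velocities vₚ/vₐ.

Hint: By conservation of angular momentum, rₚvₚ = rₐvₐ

Convert to SI: rₚ = 15 Mm = 1.5e+07 m; rₐ = 225 Mm = 2.25e+08 m.
Conservation of angular momentum gives rₚvₚ = rₐvₐ, so vₚ/vₐ = rₐ/rₚ.
vₚ/vₐ = 2.25e+08 / 1.5e+07 ≈ 15.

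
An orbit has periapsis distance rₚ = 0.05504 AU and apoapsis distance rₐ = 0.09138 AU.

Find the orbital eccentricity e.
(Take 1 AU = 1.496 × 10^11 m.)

Convert to SI: rₚ = 0.05504 AU = 8.23398e+09 m; rₐ = 0.09138 AU = 1.36704e+10 m.
e = (rₐ − rₚ) / (rₐ + rₚ).
e = (1.36704e+10 − 8.23398e+09) / (1.36704e+10 + 8.23398e+09) = 5.43646e+09 / 2.19044e+10 ≈ 0.2482.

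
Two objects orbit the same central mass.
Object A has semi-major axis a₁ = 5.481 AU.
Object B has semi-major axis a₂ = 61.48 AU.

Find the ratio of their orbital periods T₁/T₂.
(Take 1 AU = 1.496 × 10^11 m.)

Convert to SI: a₁ = 5.481 AU = 8.19958e+11 m; a₂ = 61.48 AU = 9.19741e+12 m.
From Kepler's third law, (T₁/T₂)² = (a₁/a₂)³, so T₁/T₂ = (a₁/a₂)^(3/2).
a₁/a₂ = 8.19958e+11 / 9.19741e+12 = 0.0891509.
T₁/T₂ = (0.0891509)^(3/2) ≈ 0.02662.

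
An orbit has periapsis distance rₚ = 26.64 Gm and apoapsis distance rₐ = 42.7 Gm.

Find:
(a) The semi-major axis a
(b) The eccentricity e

Convert to SI: rₚ = 26.64 Gm = 2.664e+10 m; rₐ = 42.7 Gm = 4.27e+10 m.
(a) a = (rₚ + rₐ) / 2 = (2.664e+10 + 4.27e+10) / 2 ≈ 3.467e+10 m = 34.67 Gm.
(b) e = (rₐ − rₚ) / (rₐ + rₚ) = (4.27e+10 − 2.664e+10) / (4.27e+10 + 2.664e+10) ≈ 0.2316.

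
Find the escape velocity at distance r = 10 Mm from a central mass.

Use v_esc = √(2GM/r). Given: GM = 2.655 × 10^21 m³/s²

Convert to SI: r = 10 Mm = 1e+07 m.
Escape velocity comes from setting total energy to zero: ½v² − GM/r = 0 ⇒ v_esc = √(2GM / r).
v_esc = √(2 · 2.655e+21 / 1e+07) m/s ≈ 2.304e+07 m/s = 2.304e+04 km/s.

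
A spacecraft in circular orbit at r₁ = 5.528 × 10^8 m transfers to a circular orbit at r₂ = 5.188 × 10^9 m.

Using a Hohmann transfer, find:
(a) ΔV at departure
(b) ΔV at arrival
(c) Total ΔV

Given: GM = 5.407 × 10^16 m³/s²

Transfer semi-major axis: a_t = (r₁ + r₂)/2 = (5.528e+08 + 5.188e+09)/2 = 2.8704e+09 m.
Circular speeds: v₁ = √(GM/r₁) = 9889.95 m/s, v₂ = √(GM/r₂) = 3228.33 m/s.
Transfer speeds (vis-viva v² = GM(2/r − 1/a_t)): v₁ᵗ = 13296.1 m/s, v₂ᵗ = 1416.74 m/s.
(a) ΔV₁ = |v₁ᵗ − v₁| ≈ 3406 m/s = 3.406 km/s.
(b) ΔV₂ = |v₂ − v₂ᵗ| ≈ 1812 m/s = 1.812 km/s.
(c) ΔV_total = ΔV₁ + ΔV₂ ≈ 5218 m/s = 5.218 km/s.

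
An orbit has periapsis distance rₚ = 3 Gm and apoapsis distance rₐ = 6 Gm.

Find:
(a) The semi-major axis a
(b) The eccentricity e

Convert to SI: rₚ = 3 Gm = 3e+09 m; rₐ = 6 Gm = 6e+09 m.
(a) a = (rₚ + rₐ) / 2 = (3e+09 + 6e+09) / 2 ≈ 4.5e+09 m = 4.5 Gm.
(b) e = (rₐ − rₚ) / (rₐ + rₚ) = (6e+09 − 3e+09) / (6e+09 + 3e+09) ≈ 0.3333.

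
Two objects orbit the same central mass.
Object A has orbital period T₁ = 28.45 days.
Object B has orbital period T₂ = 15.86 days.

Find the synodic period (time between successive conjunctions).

Convert to SI: T₁ = 28.45 days = 2.45808e+06 s; T₂ = 15.86 days = 1.3703e+06 s.
T_syn = |T₁ · T₂ / (T₁ − T₂)|.
T_syn = |2.45808e+06 · 1.3703e+06 / (2.45808e+06 − 1.3703e+06)| s ≈ 3.097e+06 s = 35.84 days.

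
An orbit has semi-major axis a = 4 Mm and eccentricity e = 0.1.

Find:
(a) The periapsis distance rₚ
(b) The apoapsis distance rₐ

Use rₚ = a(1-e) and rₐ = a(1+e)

Convert to SI: a = 4 Mm = 4e+06 m.
(a) rₚ = a(1 − e) = 4e+06 · (1 − 0.1) = 4e+06 · 0.9 ≈ 3.6e+06 m = 3.6 Mm.
(b) rₐ = a(1 + e) = 4e+06 · (1 + 0.1) = 4e+06 · 1.1 ≈ 4.4e+06 m = 4.4 Mm.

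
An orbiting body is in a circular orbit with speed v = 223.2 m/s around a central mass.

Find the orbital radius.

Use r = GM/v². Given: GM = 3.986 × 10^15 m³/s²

For a circular orbit, v² = GM / r, so r = GM / v².
r = 3.986e+15 / (223.2)² m ≈ 8.001e+10 m = 80.01 Gm.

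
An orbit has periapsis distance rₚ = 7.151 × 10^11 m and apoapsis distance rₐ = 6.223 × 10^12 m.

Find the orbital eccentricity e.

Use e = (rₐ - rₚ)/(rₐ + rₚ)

e = (rₐ − rₚ) / (rₐ + rₚ).
e = (6.223e+12 − 7.151e+11) / (6.223e+12 + 7.151e+11) = 5.5079e+12 / 6.9381e+12 ≈ 0.7939.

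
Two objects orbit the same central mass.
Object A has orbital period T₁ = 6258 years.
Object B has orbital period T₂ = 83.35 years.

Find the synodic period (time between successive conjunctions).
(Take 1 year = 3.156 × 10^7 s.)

Convert to SI: T₁ = 6258 years = 1.97502e+11 s; T₂ = 83.35 years = 2.63053e+09 s.
T_syn = |T₁ · T₂ / (T₁ − T₂)|.
T_syn = |1.97502e+11 · 2.63053e+09 / (1.97502e+11 − 2.63053e+09)| s ≈ 2.666e+09 s = 84.48 years.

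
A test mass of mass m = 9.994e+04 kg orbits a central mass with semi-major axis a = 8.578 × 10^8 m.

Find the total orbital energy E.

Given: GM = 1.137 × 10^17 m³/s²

E = −GMm / (2a).
E = −1.137e+17 · 9.994e+04 / (2 · 8.578e+08) J ≈ -6.623e+12 J = -6.623 TJ.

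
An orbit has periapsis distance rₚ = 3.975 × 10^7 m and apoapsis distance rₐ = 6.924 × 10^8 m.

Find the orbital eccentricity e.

e = (rₐ − rₚ) / (rₐ + rₚ).
e = (6.924e+08 − 3.975e+07) / (6.924e+08 + 3.975e+07) = 6.5265e+08 / 7.3215e+08 ≈ 0.8914.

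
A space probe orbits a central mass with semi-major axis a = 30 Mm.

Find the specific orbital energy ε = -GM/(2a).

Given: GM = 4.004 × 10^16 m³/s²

Convert to SI: a = 30 Mm = 3e+07 m.
ε = −GM / (2a).
ε = −4.004e+16 / (2 · 3e+07) J/kg ≈ -6.673e+08 J/kg = -667.3 MJ/kg.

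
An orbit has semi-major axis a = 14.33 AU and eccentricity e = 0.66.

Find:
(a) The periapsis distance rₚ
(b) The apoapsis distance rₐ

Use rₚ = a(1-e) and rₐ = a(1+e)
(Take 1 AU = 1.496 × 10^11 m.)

Convert to SI: a = 14.33 AU = 2.14377e+12 m.
(a) rₚ = a(1 − e) = 2.14377e+12 · (1 − 0.66) = 2.14377e+12 · 0.34 ≈ 7.289e+11 m = 4.872 AU.
(b) rₐ = a(1 + e) = 2.14377e+12 · (1 + 0.66) = 2.14377e+12 · 1.66 ≈ 3.559e+12 m = 23.79 AU.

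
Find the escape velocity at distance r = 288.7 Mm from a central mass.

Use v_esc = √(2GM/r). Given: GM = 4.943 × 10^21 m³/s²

Convert to SI: r = 288.7 Mm = 2.887e+08 m.
Escape velocity comes from setting total energy to zero: ½v² − GM/r = 0 ⇒ v_esc = √(2GM / r).
v_esc = √(2 · 4.943e+21 / 2.887e+08) m/s ≈ 5.852e+06 m/s = 5852 km/s.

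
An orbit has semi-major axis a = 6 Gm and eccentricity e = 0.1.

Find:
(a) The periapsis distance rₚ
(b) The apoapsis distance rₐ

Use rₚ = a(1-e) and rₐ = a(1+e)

Convert to SI: a = 6 Gm = 6e+09 m.
(a) rₚ = a(1 − e) = 6e+09 · (1 − 0.1) = 6e+09 · 0.9 ≈ 5.4e+09 m = 5.4 Gm.
(b) rₐ = a(1 + e) = 6e+09 · (1 + 0.1) = 6e+09 · 1.1 ≈ 6.6e+09 m = 6.6 Gm.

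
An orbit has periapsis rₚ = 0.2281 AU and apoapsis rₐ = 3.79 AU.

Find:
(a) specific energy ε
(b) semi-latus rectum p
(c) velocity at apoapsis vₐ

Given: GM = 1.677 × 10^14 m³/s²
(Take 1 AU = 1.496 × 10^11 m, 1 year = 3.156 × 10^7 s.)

Convert to SI: rₚ = 0.2281 AU = 3.41238e+10 m; rₐ = 3.79 AU = 5.66984e+11 m.
(a) With a = (rₚ + rₐ)/2 = 3.00554e+11 m, ε = −GM/(2a) = −1.677e+14/(2 · 3.00554e+11) J/kg ≈ -279 J/kg
(b) From a = (rₚ + rₐ)/2 = 3.00554e+11 m and e = (rₐ − rₚ)/(rₐ + rₚ) = 0.886464, p = a(1 − e²) = 3.00554e+11 · (1 − (0.886464)²) ≈ 6.437e+10 m
(c) With a = (rₚ + rₐ)/2 = 3.00554e+11 m, vₐ = √(GM (2/rₐ − 1/a)) = √(1.677e+14 · (2/5.66984e+11 − 1/3.00554e+11)) m/s ≈ 5.795 m/s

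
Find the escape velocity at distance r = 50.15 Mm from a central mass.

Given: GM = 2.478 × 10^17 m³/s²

Convert to SI: r = 50.15 Mm = 5.015e+07 m.
Escape velocity comes from setting total energy to zero: ½v² − GM/r = 0 ⇒ v_esc = √(2GM / r).
v_esc = √(2 · 2.478e+17 / 5.015e+07) m/s ≈ 9.941e+04 m/s = 99.41 km/s.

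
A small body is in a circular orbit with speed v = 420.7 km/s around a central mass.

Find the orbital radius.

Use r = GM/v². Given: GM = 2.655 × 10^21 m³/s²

Convert to SI: v = 420.7 km/s = 420700 m/s.
For a circular orbit, v² = GM / r, so r = GM / v².
r = 2.655e+21 / (420700)² m ≈ 1.5e+10 m = 15 Gm.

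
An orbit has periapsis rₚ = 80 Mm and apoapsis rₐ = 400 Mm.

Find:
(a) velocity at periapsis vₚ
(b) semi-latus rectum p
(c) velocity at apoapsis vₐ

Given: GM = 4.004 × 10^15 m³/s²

Convert to SI: rₚ = 80 Mm = 8e+07 m; rₐ = 400 Mm = 4e+08 m.
(a) With a = (rₚ + rₐ)/2 = 2.4e+08 m, vₚ = √(GM (2/rₚ − 1/a)) = √(4.004e+15 · (2/8e+07 − 1/2.4e+08)) m/s ≈ 9133 m/s
(b) From a = (rₚ + rₐ)/2 = 2.4e+08 m and e = (rₐ − rₚ)/(rₐ + rₚ) = 0.666667, p = a(1 − e²) = 2.4e+08 · (1 − (0.666667)²) ≈ 1.333e+08 m
(c) With a = (rₚ + rₐ)/2 = 2.4e+08 m, vₐ = √(GM (2/rₐ − 1/a)) = √(4.004e+15 · (2/4e+08 − 1/2.4e+08)) m/s ≈ 1827 m/s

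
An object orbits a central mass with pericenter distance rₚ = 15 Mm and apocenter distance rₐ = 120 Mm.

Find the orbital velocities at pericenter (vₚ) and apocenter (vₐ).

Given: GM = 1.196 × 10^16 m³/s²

Convert to SI: rₚ = 15 Mm = 1.5e+07 m; rₐ = 120 Mm = 1.2e+08 m.
Use the vis-viva equation v² = GM(2/r − 1/a) with a = (rₚ + rₐ)/2 = (1.5e+07 + 1.2e+08)/2 = 6.75e+07 m.
vₚ = √(GM · (2/rₚ − 1/a)) = √(1.196e+16 · (2/1.5e+07 − 1/6.75e+07)) m/s ≈ 3.765e+04 m/s = 37.65 km/s.
vₐ = √(GM · (2/rₐ − 1/a)) = √(1.196e+16 · (2/1.2e+08 − 1/6.75e+07)) m/s ≈ 4706 m/s = 4.706 km/s.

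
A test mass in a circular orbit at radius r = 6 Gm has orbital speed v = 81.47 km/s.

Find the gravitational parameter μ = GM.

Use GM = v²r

Convert to SI: r = 6 Gm = 6e+09 m; v = 81.47 km/s = 81470 m/s.
For a circular orbit v² = GM/r, so GM = v² · r.
GM = (81470)² · 6e+09 m³/s² ≈ 3.982e+19 m³/s² = 3.982 × 10^19 m³/s².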